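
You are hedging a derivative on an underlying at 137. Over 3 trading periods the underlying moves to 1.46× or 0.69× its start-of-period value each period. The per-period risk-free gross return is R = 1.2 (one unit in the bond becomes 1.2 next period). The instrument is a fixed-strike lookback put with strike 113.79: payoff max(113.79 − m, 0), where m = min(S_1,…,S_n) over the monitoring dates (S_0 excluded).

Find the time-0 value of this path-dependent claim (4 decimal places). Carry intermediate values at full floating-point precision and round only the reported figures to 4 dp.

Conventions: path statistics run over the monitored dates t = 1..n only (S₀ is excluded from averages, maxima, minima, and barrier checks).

price = 6.9587

Set p* = 0.6623 (from d < R < u); the path-dependent value is the discounted p*-expectation over all price paths.
Enumerate all 2^3 = 8 price paths (U = up ×1.46, D = down ×0.69); each path with k up-moves has probability p*^k·(1−p*)^(3−k).
DDD: m=45.0057, payoff=68.7843, prob=0.038499
UDD: m=95.2295, payoff=18.5605, prob=0.075517
DUD: m=94.5300, payoff=19.2600, prob=0.075517
UUD: m=200.0200, payoff=0.0000, prob=0.148129
DDU: m=65.2257, payoff=48.5643, prob=0.075517
UDU: m=138.0138, payoff=0.0000, prob=0.148129
DUU: m=94.5300, payoff=19.2600, prob=0.148129
UUU: m=200.0200, payoff=0.0000, prob=0.290562
Price = Σ prob·payoff / R^3 = 12.024609 / 1.728000 = 6.9587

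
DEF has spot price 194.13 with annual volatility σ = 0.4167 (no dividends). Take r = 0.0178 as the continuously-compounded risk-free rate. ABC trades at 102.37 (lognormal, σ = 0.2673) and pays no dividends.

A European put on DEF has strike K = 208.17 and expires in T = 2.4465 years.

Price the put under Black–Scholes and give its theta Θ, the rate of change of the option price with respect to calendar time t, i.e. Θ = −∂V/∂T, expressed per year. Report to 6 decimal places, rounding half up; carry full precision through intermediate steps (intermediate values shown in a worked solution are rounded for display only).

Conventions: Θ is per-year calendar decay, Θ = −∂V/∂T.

σ√T = 0.4167·√2.4465 = 0.651773
d₁ = (ln(S/K) + (r+σ²/2)T) / (σ√T) = (ln(194.13/208.17) + (0.0178+0.4167²/2)·2.4465) / 0.651773 = (-0.069827 + 0.255951) / 0.651773 = 0.285567
d₂ = d₁ − σ√T = 0.285567 − 0.651773 = -0.366206
e^{−rT} = 0.957387
N(−d₁) = 0.387605,  N(−d₂) = 0.642894
Put price V = K·e^{−rT}·N(−d₂) − S·N(−d₁) = 128.128346 − 75.245771 = 52.882575
φ(d₁) = (1/√(2π))·e^{−d₁²/2} = 0.383003
Θ = −S·φ(d₁)·σ/(2√T) + r·K·e^{−rT}·N(−d₂) = −9.904114 + 2.280685 = -7.623430

price = 52.882575
Θ = -7.623430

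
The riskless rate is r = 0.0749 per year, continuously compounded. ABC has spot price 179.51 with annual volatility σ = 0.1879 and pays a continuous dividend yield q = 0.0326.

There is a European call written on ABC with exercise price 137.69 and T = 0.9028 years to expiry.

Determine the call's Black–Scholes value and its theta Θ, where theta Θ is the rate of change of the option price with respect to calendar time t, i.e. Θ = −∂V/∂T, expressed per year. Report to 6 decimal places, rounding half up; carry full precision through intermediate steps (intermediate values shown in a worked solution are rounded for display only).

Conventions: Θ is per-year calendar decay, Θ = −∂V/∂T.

price = 46.104690
Θ = -5.036741

σ√T = 0.1879·√0.9028 = 0.178535
d₁ = (ln(S/K) + (r−q+σ²/2)T) / (σ√T) = (ln(179.51/137.69) + (0.0749−0.0326+0.1879²/2)·0.9028) / 0.178535 = (0.265226 + 0.054126) / 0.178535 = 1.788739
d₂ = d₁ − σ√T = 1.788739 − 0.178535 = 1.610204
e^{−rT} = 0.934616
e^{−qT} = 0.970998
N(d₁) = 0.963172,  N(d₂) = 0.946323
Call price V = S·e^{−qT}·N(d₁) − K·e^{−rT}·N(d₂) = 167.884443 − 121.779752 = 46.104690
φ(d₁) = (1/√(2π))·e^{−d₁²/2} = 0.080562
Θ = −S·e^{−qT}·φ(d₁)·σ/(2√T) + q·S·e^{−qT}·N(d₁) − r·K·e^{−rT}·N(d₂) = −1.388470 + 5.473033 − 9.121303 = -5.036741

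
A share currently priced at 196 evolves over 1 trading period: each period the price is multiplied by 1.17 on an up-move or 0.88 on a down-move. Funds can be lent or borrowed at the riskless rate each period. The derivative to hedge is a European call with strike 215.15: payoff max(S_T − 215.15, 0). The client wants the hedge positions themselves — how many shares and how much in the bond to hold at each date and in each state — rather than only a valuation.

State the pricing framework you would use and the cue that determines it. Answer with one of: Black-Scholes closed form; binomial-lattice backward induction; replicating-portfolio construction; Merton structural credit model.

Key observation: since the answer must list Δ and B at each node of the 1.17/0.88 lattice on 196, the replicating-portfolio method — solving the two-state system at every node — is the one that applies.

framework: replicating-portfolio construction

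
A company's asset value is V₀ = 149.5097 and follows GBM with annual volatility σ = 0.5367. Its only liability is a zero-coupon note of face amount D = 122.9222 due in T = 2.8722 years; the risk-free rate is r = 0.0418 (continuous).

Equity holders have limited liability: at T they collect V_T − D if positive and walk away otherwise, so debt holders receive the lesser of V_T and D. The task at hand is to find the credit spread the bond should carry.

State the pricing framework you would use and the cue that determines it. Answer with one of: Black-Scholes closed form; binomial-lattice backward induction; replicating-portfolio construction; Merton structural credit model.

Key observation: with the firm-asset dynamics (V₀ = 149.5097) and a single zero-coupon liability of face 122.9222 given, debt value, spread, and default probability all derive from the option view of the balance sheet.

framework: Merton structural credit model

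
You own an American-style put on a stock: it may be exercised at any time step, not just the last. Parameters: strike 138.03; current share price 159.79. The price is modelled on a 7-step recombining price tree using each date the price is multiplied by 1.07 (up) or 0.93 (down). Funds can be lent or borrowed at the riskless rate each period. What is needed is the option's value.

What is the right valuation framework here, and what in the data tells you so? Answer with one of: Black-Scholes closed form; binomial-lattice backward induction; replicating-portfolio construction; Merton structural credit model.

Key observation: the defining feature is the embedded early-exercise option across 7 discrete dates on the spot-159.79 tree; pricing the strike-138.03 put means working backward with an exercise test at every node.

framework: binomial-lattice backward induction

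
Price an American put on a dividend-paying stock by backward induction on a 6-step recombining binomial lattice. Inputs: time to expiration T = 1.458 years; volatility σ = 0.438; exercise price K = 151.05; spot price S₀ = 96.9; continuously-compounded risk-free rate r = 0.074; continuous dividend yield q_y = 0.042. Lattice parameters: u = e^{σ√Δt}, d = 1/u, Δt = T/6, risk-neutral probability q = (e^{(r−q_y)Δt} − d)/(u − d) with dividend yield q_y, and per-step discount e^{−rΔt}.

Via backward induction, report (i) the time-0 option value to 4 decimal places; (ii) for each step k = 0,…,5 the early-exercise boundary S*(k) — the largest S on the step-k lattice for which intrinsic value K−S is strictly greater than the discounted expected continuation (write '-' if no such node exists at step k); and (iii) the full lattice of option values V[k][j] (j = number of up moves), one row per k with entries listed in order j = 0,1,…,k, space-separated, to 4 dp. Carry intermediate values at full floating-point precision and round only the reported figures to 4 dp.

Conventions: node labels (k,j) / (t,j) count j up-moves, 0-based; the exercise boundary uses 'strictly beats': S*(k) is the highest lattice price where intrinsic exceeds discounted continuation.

params: Δt=0.24300 u=1.24099 d=0.80581 q=0.46417 e^(-rΔt)=0.98218
t_6 payoffs: 124.5219 110.1949 88.1306 54.1500 1.8177 0.0000 0.0000
t_5: node(5,0) S=32.9213 payoff=118.1287 vs cont=115.7711 → 118.1287 [stop]  node(5,1) S=50.7009 payoff=100.3491 vs cont=98.1721 → 100.3491 [stop]  node(5,2) S=78.0826 payoff=72.9674 vs cont=71.0683 → 72.9674 [stop]  node(5,3) S=120.2523 payoff=30.7977 vs cont=29.3269 → 30.7977 [stop]  node(5,4) S=185.1963 payoff=0.0000 vs cont=0.9566 → 0.9566 [wait]  node(5,5) S=285.2143 payoff=0.0000 vs cont=0.0000 → 0.0000 [wait]  ⇒ S*(5)=120.2523
t_4: node(4,0) S=40.8551 payoff=110.1949 vs cont=107.9179 → 110.1949 [stop]  node(4,1) S=62.9194 payoff=88.1306 vs cont=86.0776 → 88.1306 [stop]  node(4,2) S=96.9000 payoff=54.1500 vs cont=52.4420 → 54.1500 [stop]  node(4,3) S=149.2323 payoff=1.8177 vs cont=16.6444 → 16.6444 [wait]  node(4,4) S=229.8274 payoff=0.0000 vs cont=0.5035 → 0.5035 [wait]  ⇒ S*(4)=96.9000
t_3: node(3,0) S=50.7009 payoff=100.3491 vs cont=98.1721 → 100.3491 [stop]  node(3,1) S=78.0826 payoff=72.9674 vs cont=71.0683 → 72.9674 [stop]  node(3,2) S=120.2523 payoff=30.7977 vs cont=36.0863 → 36.0863 [wait]  node(3,3) S=185.1963 payoff=0.0000 vs cont=8.9892 → 8.9892 [wait]  ⇒ S*(3)=78.0826
t_2: node(2,0) S=62.9194 payoff=88.1306 vs cont=86.0776 → 88.1306 [stop]  node(2,1) S=96.9000 payoff=54.1500 vs cont=54.8531 → 54.8531 [wait]  node(2,2) S=149.2323 payoff=1.8177 vs cont=23.0897 → 23.0897 [wait]  ⇒ S*(2)=62.9194
t_1: node(1,0) S=78.0826 payoff=72.9674 vs cont=71.3889 → 72.9674 [stop]  node(1,1) S=120.2523 payoff=30.7977 vs cont=39.3947 → 39.3947 [wait]  ⇒ S*(1)=78.0826
t_0: node(0,0) S=96.9000 payoff=54.1500 vs cont=56.3614 → 56.3614 [wait]  ⇒ S*(0)=-

price = 56.3614
boundary = - 78.0826 62.9194 78.0826 96.9000 120.2523
tree:
56.3614
72.9674 39.3947
88.1306 54.8531 23.0897
100.3491 72.9674 36.0863 8.9892
110.1949 88.1306 54.1500 16.6444 0.5035
118.1287 100.3491 72.9674 30.7977 0.9566 0.0000
124.5219 110.1949 88.1306 54.1500 1.8177 0.0000 0.0000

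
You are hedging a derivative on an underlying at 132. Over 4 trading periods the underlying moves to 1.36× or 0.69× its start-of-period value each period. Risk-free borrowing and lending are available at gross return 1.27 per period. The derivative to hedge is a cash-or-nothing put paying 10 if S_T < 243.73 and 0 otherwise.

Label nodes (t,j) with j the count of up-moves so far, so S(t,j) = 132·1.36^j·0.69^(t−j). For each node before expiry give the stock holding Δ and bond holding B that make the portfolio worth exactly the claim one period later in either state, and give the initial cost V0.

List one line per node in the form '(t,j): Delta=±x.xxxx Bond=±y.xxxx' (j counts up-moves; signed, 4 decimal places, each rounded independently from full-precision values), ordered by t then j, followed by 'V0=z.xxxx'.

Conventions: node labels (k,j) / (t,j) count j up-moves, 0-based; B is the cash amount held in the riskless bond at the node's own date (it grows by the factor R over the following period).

Arbitrage-free pricing uses the up-move probability p* = (R−d)/(u−d) = 0.8657, discounting each step at R = 1.27.
Expiry values: V(4,0)=10.0000, V(4,1)=10.0000, V(4,2)=10.0000, V(4,3)=10.0000, V(4,4)=0.0000
  t=3,j=0: stock 43.3632 → up 58.9739 (V=10.0000), down 29.9206 (V=10.0000). Price 7.8740; hedge Δ=0.0000, bond B=7.8740.
  t=3,j=1: stock 85.4695 → up 116.2385 (V=10.0000), down 58.9739 (V=10.0000). Price 7.8740; hedge Δ=0.0000, bond B=7.8740.
  t=3,j=2: stock 168.4616 → up 229.1077 (V=10.0000), down 116.2385 (V=10.0000). Price 7.8740; hedge Δ=0.0000, bond B=7.8740.
  t=3,j=3: stock 332.0402 → up 451.5747 (V=0.0000), down 229.1077 (V=10.0000). Price 1.0577; hedge Δ=-0.0450, bond B=15.9831.
  t=2,j=0: stock 62.8452 → up 85.4695 (V=7.8740), down 43.3632 (V=7.8740). Price 6.2000; hedge Δ=0.0000, bond B=6.2000.
  t=2,j=1: stock 123.8688 → up 168.4616 (V=7.8740), down 85.4695 (V=7.8740). Price 6.2000; hedge Δ=0.0000, bond B=6.2000.
  t=2,j=2: stock 244.1472 → up 332.0402 (V=1.0577), down 168.4616 (V=7.8740). Price 1.5538; hedge Δ=-0.0417, bond B=11.7274.
  t=1,j=0: stock 91.0800 → up 123.8688 (V=6.2000), down 62.8452 (V=6.2000). Price 4.8819; hedge Δ=0.0000, bond B=4.8819.
  t=1,j=1: stock 179.5200 → up 244.1472 (V=1.5538), down 123.8688 (V=6.2000). Price 1.7149; hedge Δ=-0.0386, bond B=8.6495.
  t=0,j=0: stock 132.0000 → up 179.5200 (V=1.7149), down 91.0800 (V=4.8819). Price 1.6853; hedge Δ=-0.0358, bond B=6.4122.
Check: Δ(0,0)·S0 + B(0,0) = 1.6853 = V0.

(0,0): Delta=-0.0358 Bond=6.4122
(1,0): Delta=0.0000 Bond=4.8819
(1,1): Delta=-0.0386 Bond=8.6495
(2,0): Delta=0.0000 Bond=6.2000
(2,1): Delta=0.0000 Bond=6.2000
(2,2): Delta=-0.0417 Bond=11.7274
(3,0): Delta=0.0000 Bond=7.8740
(3,1): Delta=0.0000 Bond=7.8740
(3,2): Delta=0.0000 Bond=7.8740
(3,3): Delta=-0.0450 Bond=15.9831
V0=1.6853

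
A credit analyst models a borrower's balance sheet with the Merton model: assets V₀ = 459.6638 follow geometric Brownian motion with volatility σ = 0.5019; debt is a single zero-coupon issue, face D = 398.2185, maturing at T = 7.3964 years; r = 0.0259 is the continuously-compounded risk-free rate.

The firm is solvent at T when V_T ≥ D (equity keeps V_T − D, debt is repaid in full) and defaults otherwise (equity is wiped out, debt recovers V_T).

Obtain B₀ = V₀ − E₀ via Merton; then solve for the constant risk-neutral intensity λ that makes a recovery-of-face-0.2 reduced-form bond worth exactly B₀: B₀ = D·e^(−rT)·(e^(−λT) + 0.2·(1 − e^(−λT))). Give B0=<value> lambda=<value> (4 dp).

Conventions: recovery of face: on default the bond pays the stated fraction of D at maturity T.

Work the structural quantities from V₀ = 459.6638 against face 398.2185:
d₁ = [ln(V₀/D) + (r + σ²/2)T] / (σ√T)
   = [ln(459.6638/398.2185) + (0.0259 + 0.5·0.5019²)·7.3964] / (0.5019·√7.3964)
   = [0.143495 + 1.123157] / 1.364983 = 0.927961
d₂ = d₁ − σ√T = 0.927961 − 1.364983 = -0.437023
N(d₁) = 0.823286,  N(d₂) = 0.331047,  e^(−rT) = 0.825665
E₀ = V₀·N(d₁) − D·e^(−rT)·N(d₂)
   = 459.6638·0.823286 − 398.2185·0.825665·0.331047 = 269.588085
B₀ = V₀ − E₀ = 459.6638 − 269.588085 = 190.075715
e^(−λT) = (B₀·e^(rT)/D − 0.2)/(1 − 0.2) = (190.0757·1.211146/398.2185 − 0.2)/0.8 = 0.47262264
λ = −ln(0.47262264)/7.3964 = 0.101327

B0=190.0757 lambda=0.1013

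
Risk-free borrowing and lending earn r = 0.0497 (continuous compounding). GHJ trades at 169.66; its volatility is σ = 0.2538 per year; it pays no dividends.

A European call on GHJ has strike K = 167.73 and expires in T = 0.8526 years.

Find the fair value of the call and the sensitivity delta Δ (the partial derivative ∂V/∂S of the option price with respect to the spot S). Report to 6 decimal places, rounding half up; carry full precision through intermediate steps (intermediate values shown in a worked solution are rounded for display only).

price = 20.258114
Δ = 0.635633

σ√T = 0.2538·√0.8526 = 0.234350
d₁ = (ln(S/K) + (r+σ²/2)T) / (σ√T) = (ln(169.66/167.73) + (0.0497+0.2538²/2)·0.8526) / 0.234350 = (0.011441 + 0.069834) / 0.234350 = 0.346811
d₂ = d₁ − σ√T = 0.346811 − 0.234350 = 0.112461
e^{−rT} = 0.958511
N(d₁) = 0.635633,  N(d₂) = 0.544771
Call price V = S·N(d₁) − K·e^{−rT}·N(d₂) = 107.841541 − 87.583427 = 20.258114
Δ = N(d₁) = 0.635633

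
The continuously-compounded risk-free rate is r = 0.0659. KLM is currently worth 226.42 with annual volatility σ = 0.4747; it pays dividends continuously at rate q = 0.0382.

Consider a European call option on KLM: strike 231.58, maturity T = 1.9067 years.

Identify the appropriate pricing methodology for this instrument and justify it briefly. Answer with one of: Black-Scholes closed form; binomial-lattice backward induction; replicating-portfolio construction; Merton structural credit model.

framework: Black-Scholes closed form

Key observation: a European-exercise option on KLM struck at 231.58 — a GBM underlying with constant parameters — admits an analytic price: the data contain no early exercise, no discrete tree, no debt structure.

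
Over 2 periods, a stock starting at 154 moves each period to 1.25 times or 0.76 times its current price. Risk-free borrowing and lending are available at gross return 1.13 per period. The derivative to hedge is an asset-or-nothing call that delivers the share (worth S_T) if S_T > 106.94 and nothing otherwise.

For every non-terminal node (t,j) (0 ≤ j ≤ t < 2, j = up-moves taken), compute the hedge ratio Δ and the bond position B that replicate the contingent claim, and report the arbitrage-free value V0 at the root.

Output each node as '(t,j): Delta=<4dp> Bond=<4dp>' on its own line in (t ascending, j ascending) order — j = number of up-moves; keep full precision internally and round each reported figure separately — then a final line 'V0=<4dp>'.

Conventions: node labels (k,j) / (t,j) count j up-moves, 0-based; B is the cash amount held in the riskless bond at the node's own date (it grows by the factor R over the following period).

The replicating-portfolio and risk-neutral prices coincide; use p* = (1.13−0.76)/(1.25−0.76) = 0.7551 for the latter.
Payoffs at expiry: V(2,0)=0.0000, V(2,1)=146.3000, V(2,2)=240.6250
  t=1,j=0: stock 117.0400 → up 146.3000 (V=146.3000), down 88.9504 (V=0.0000). Price 97.7623; hedge Δ=2.5510, bond B=-200.8091.
  t=1,j=1: stock 192.5000 → up 240.6250 (V=240.6250), down 146.3000 (V=146.3000). Price 192.5000; hedge Δ=1.0000, bond B=0.0000.
  t=0,j=0: stock 154.0000 → up 192.5000 (V=192.5000), down 117.0400 (V=97.7623). Price 149.8221; hedge Δ=1.2555, bond B=-43.5201.
Verification: the root portfolio costs Δ(0,0)·S0 + B(0,0) = 149.8221, matching V0.

(0,0): Delta=1.2555 Bond=-43.5201
(1,0): Delta=2.5510 Bond=-200.8091
(1,1): Delta=1.0000 Bond=0.0000
V0=149.8221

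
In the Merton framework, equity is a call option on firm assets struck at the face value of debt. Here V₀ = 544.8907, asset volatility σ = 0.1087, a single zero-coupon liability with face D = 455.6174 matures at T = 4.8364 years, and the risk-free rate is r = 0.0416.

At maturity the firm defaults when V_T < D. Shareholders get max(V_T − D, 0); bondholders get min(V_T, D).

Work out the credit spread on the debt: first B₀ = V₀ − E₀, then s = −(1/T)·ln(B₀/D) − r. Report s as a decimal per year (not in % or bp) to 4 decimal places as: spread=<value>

Apply the equity-as-call identities (strike 455.6174, horizon 4.8364 years):
d₁ = [ln(V₀/D) + (r + σ²/2)T] / (σ√T)
   = [ln(544.8907/455.6174) + (0.0416 + 0.5·0.1087²)·4.8364] / (0.1087·√4.8364)
   = [0.178932 + 0.229767] / 0.239051 = 1.709671
d₂ = d₁ − σ√T = 1.709671 − 0.239051 = 1.470620
N(d₁) = 0.956337,  N(d₂) = 0.929303,  e^(−rT) = 0.817754
E₀ = V₀·N(d₁) − D·e^(−rT)·N(d₂)
   = 544.8907·0.956337 − 455.6174·0.817754·0.929303 = 174.856650
B₀ = V₀ − E₀ = 544.8907 − 174.856650 = 370.034050
spread = −(1/T)·ln(B₀/D) − r = −(1/4.8364)·ln(370.034050/455.6174) − 0.0416 = 0.00141927

spread=0.0014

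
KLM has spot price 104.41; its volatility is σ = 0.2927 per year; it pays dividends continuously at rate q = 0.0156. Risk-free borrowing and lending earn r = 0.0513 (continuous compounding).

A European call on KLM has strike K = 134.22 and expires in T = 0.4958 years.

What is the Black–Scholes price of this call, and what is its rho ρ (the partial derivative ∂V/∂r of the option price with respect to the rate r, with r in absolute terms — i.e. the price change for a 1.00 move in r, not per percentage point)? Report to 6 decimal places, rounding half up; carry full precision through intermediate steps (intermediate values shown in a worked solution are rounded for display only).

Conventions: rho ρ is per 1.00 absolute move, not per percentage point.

σ√T = 0.2927·√0.4958 = 0.206099
d₁ = (ln(S/K) + (r−q+σ²/2)T) / (σ√T) = (ln(104.41/134.22) + (0.0513−0.0156+0.2927²/2)·0.4958) / 0.206099 = (-0.251155 + 0.038938) / 0.206099 = -1.029681
d₂ = d₁ − σ√T = -1.029681 − 0.206099 = -1.235780
e^{−rT} = 0.974886
e^{−qT} = 0.992295
N(d₁) = 0.151580,  N(d₂) = 0.108270
Call price V = S·e^{−qT}·N(d₁) − K·e^{−rT}·N(d₂) = 15.704513 − 14.167062 = 1.537452
ρ = K·T·e^{−rT}·N(d₂) = 7.024029

price = 1.537452
ρ = 7.024029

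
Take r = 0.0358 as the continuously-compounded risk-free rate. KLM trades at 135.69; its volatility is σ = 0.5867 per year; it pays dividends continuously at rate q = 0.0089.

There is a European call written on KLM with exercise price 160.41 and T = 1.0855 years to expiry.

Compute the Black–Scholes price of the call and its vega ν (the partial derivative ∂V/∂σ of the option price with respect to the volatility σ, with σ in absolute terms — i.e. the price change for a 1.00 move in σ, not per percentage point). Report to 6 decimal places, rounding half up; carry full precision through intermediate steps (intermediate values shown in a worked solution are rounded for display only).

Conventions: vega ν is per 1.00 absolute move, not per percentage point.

σ√T = 0.5867·√1.0855 = 0.611267
d₁ = (ln(S/K) + (r−q+σ²/2)T) / (σ√T) = (ln(135.69/160.41) + (0.0358−0.0089+0.5867²/2)·1.0855) / 0.611267 = (-0.167360 + 0.216024) / 0.611267 = 0.079611
d₂ = d₁ − σ√T = 0.079611 − 0.611267 = -0.531656
e^{−rT} = 0.961884
e^{−qT} = 0.990386
N(d₁) = 0.531727,  N(d₂) = 0.297482
Call price V = S·e^{−qT}·N(d₁) − K·e^{−rT}·N(d₂) = 71.456304 − 45.900261 = 25.556044
φ(d₁) = (1/√(2π))·e^{−d₁²/2} = 0.397680
ν = S·e^{−qT}·φ(d₁)·√T = 55.680211

price = 25.556044
ν = 55.680211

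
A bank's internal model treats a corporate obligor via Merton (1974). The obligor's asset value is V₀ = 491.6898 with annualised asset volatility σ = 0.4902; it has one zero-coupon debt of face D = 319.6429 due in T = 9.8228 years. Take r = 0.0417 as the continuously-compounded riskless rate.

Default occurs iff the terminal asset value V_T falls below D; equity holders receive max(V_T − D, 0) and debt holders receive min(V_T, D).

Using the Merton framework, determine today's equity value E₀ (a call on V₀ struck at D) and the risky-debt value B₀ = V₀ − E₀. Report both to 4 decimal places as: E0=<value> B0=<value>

E0=357.8268 B0=133.8630

Apply the equity-as-call identities (strike 319.6429, horizon 9.8228 years):
d₁ = [ln(V₀/D) + (r + σ²/2)T] / (σ√T)
   = [ln(491.6898/319.6429) + (0.0417 + 0.5·0.4902²)·9.8228] / (0.4902·√9.8228)
   = [0.430644 + 1.589801] / 1.536353 = 1.315091
d₂ = d₁ − σ√T = 1.315091 − 1.536353 = -0.221261
N(d₁) = 0.905760,  N(d₂) = 0.412444,  e^(−rT) = 0.663909
E₀ = V₀·N(d₁) − D·e^(−rT)·N(d₂)
   = 491.6898·0.905760 − 319.6429·0.663909·0.412444 = 357.826800
B₀ = V₀ − E₀ = 491.6898 − 357.826800 = 133.863000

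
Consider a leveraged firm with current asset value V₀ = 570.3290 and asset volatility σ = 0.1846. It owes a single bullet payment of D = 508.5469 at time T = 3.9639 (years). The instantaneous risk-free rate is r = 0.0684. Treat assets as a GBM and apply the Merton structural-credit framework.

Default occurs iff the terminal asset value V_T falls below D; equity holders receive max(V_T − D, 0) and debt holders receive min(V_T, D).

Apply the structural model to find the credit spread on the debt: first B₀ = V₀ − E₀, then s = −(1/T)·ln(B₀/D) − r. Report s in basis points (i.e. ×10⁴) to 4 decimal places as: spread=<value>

Equity is a call on the firm's assets struck at D = 508.5469:
d₁ = [ln(V₀/D) + (r + σ²/2)T] / (σ√T)
   = [ln(570.3290/508.5469) + (0.0684 + 0.5·0.1846²)·3.9639] / (0.1846·√3.9639)
   = [0.114656 + 0.338670] / 0.367530 = 1.233439
d₂ = d₁ − σ√T = 1.233439 − 0.367530 = 0.865908
N(d₁) = 0.891294,  N(d₂) = 0.806730,  e^(−rT) = 0.762517
E₀ = V₀·N(d₁) − D·e^(−rT)·N(d₂)
   = 570.3290·0.891294 − 508.5469·0.762517·0.806730 = 195.500678
B₀ = V₀ − E₀ = 570.3290 − 195.500678 = 374.828322
spread = −(1/T)·ln(B₀/D) − r = −(1/3.9639)·ln(374.828322/508.5469) − 0.0684 = 0.00856696
in basis points: 0.00856696 × 10⁴ = 85.6696 bp

spread=85.6696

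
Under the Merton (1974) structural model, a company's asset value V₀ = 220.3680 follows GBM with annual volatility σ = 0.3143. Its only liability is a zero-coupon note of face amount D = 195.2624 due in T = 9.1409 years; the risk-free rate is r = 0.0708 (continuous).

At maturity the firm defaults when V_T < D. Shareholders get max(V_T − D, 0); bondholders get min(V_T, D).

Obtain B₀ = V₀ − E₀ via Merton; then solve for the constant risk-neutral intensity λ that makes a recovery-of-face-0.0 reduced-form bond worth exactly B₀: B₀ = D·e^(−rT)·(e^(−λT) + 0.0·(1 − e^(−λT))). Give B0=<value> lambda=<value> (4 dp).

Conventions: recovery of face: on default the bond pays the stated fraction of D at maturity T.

Equity is a call on the firm's assets struck at D = 195.2624:
d₁ = [ln(V₀/D) + (r + σ²/2)T] / (σ√T)
   = [ln(220.3680/195.2624) + (0.0708 + 0.5·0.3143²)·9.1409] / (0.3143·√9.1409)
   = [0.120955 + 1.098665] / 0.950252 = 1.283470
d₂ = d₁ − σ√T = 1.283470 − 0.950252 = 0.333218
N(d₁) = 0.900336,  N(d₂) = 0.630515,  e^(−rT) = 0.523522
E₀ = V₀·N(d₁) − D·e^(−rT)·N(d₂)
   = 220.3680·0.900336 − 195.2624·0.523522·0.630515 = 133.951395
B₀ = V₀ − E₀ = 220.3680 − 133.951395 = 86.416605
e^(−λT) = (B₀·e^(rT)/D − 0)/(1 − 0) = (86.4166·1.910138/195.2624 − 0)/1 = 0.84536331
λ = −ln(0.84536331)/9.1409 = 0.018378

B0=86.4166 lambda=0.0184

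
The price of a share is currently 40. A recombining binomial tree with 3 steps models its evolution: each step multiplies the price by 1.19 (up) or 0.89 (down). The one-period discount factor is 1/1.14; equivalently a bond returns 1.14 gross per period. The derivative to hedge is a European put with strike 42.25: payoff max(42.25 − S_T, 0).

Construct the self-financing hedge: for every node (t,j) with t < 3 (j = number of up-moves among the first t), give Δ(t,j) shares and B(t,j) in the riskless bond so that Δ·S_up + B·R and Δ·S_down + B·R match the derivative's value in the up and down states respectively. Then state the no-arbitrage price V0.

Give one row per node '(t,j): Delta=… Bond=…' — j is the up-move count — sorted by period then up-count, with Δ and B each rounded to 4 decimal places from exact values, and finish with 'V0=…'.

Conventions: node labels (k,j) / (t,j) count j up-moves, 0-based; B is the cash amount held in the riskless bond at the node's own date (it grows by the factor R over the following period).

Risk-neutral probability p* = (R−d)/(u−d) = (1.14−0.89)/(1.19−0.89) = 0.8333.
At maturity the claim pays: V(3,0)=14.0512, V(3,1)=4.5460, V(3,2)=0.0000, V(3,3)=0.0000
(2,0): S=31.6840. Δ = (V_up−V_dn)/(S_up−S_dn) = (4.5460−14.0512)/(37.7040−28.1988) = -1.0000. V = [p*·4.5460 + (1−p*)·14.0512]/1.14 = 5.3774. B = V − Δ·S = 37.0614.
(2,1): S=42.3640. Δ = (V_up−V_dn)/(S_up−S_dn) = (0.0000−4.5460)/(50.4132−37.7040) = -0.3577. V = [p*·0.0000 + (1−p*)·4.5460]/1.14 = 0.6646. B = V − Δ·S = 15.8181.
(2,2): S=56.6440. Δ = (V_up−V_dn)/(S_up−S_dn) = (0.0000−0.0000)/(67.4064−50.4132) = 0.0000. V = [p*·0.0000 + (1−p*)·0.0000]/1.14 = 0.0000. B = V − Δ·S = 0.0000.
(1,0): S=35.6000. Δ = (V_up−V_dn)/(S_up−S_dn) = (0.6646−5.3774)/(42.3640−31.6840) = -0.4413. V = [p*·0.6646 + (1−p*)·5.3774]/1.14 = 1.2720. B = V − Δ·S = 16.9813.
(1,1): S=47.6000. Δ = (V_up−V_dn)/(S_up−S_dn) = (0.0000−0.6646)/(56.6440−42.3640) = -0.0465. V = [p*·0.0000 + (1−p*)·0.6646]/1.14 = 0.0972. B = V − Δ·S = 2.3126.
(0,0): S=40.0000. Δ = (V_up−V_dn)/(S_up−S_dn) = (0.0972−1.2720)/(47.6000−35.6000) = -0.0979. V = [p*·0.0972 + (1−p*)·1.2720]/1.14 = 0.2570. B = V − Δ·S = 4.1731.
Check: Δ(0,0)·S0 + B(0,0) = 0.2570 = V0.

(0,0): Delta=-0.0979 Bond=4.1731
(1,0): Delta=-0.4413 Bond=16.9813
(1,1): Delta=-0.0465 Bond=2.3126
(2,0): Delta=-1.0000 Bond=37.0614
(2,1): Delta=-0.3577 Bond=15.8181
(2,2): Delta=0.0000 Bond=0.0000
V0=0.2570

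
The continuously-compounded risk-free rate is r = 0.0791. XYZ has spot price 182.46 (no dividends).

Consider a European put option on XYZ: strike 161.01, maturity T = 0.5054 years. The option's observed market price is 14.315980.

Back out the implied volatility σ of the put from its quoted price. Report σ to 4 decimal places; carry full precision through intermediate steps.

sigma = 0.5455

At σ = 0.5455 the Black–Scholes value reproduces the quote:
σ√T = 0.5455·√0.5054 = 0.387804
d₁ = (ln(S/K) + (r+σ²/2)T) / (σ√T) = (ln(182.46/161.01) + (0.0791+0.5455²/2)·0.5054) / 0.387804 = (0.125064 + 0.115173) / 0.387804 = 0.619482
d₂ = d₁ − σ√T = 0.619482 − 0.387804 = 0.231678
e^{−rT} = 0.960811
N(−d₁) = 0.267799,  N(−d₂) = 0.408394
V = K·e^{−rT}·N(−d₂) − S·N(−d₁) = 63.178667 − 48.862687 = 14.315980 (equal to the quote); since ∂V/∂σ > 0 for all σ, the implied volatility is unique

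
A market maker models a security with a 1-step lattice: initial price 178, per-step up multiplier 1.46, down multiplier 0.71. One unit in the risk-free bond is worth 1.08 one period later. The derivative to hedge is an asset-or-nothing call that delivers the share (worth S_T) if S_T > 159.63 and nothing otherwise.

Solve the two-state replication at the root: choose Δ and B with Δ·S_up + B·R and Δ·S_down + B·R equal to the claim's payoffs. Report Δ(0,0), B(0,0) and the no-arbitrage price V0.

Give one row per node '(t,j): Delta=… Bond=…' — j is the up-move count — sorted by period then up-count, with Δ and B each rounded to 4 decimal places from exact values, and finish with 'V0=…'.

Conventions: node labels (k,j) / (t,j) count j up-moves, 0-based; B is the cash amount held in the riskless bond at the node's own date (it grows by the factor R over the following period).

(0,0): Delta=1.9467 Bond=-227.7960
V0=118.7106

Under the risk-neutral measure, an up-move has probability p* = (R−d)/(u−d) = 0.4933 and values discount at R = 1.08.
At maturity the claim pays: V(1,0)=0.0000, V(1,1)=259.8800
(0,0): S=178.0000. Δ = (V_up−V_dn)/(S_up−S_dn) = (259.8800−0.0000)/(259.8800−126.3800) = 1.9467. V = [p*·259.8800 + (1−p*)·0.0000]/1.08 = 118.7106. B = V − Δ·S = -227.7960.
Verification: the root portfolio costs Δ(0,0)·S0 + B(0,0) = 118.7106, matching V0.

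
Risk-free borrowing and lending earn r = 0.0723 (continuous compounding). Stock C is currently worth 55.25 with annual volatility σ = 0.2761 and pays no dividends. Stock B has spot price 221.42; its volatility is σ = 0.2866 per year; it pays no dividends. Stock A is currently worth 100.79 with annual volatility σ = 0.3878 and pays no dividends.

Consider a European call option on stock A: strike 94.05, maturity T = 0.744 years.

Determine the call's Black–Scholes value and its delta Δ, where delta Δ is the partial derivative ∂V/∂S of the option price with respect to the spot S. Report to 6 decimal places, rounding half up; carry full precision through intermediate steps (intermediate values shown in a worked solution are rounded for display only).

price = 19.279648
Δ = 0.703666

σ√T = 0.3878·√0.744 = 0.334499
d₁ = (ln(S/K) + (r+σ²/2)T) / (σ√T) = (ln(100.79/94.05) + (0.0723+0.3878²/2)·0.744) / 0.334499 = (0.069213 + 0.109736) / 0.334499 = 0.534975
d₂ = d₁ − σ√T = 0.534975 − 0.334499 = 0.200477
e^{−rT} = 0.947630
N(d₁) = 0.703666,  N(d₂) = 0.579446
Call price V = S·N(d₁) − K·e^{−rT}·N(d₂) = 70.922546 − 51.642898 = 19.279648
Δ = N(d₁) = 0.703666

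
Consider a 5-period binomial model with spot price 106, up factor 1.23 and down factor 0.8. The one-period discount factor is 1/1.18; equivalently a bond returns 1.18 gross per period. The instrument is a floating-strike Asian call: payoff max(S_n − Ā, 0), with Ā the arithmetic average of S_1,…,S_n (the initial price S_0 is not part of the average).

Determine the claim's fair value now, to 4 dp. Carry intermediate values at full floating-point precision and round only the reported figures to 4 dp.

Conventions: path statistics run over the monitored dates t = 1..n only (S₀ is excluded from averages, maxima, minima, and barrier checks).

price = 28.0463

Under the martingale measure an up-move has probability p* = 0.8837; value the claim as the probability-weighted average of per-path payoffs, discounted 5 periods at R = 1.18.
Enumerate all 2^5 = 32 price paths (U = up ×1.23, D = down ×0.8); each path with k up-moves has probability p*^k·(1−p*)^(5−k).
DDDDD: Ā=57.0127, payoff=0.0000, prob=0.000021
UDDDD: Ā=87.6571, payoff=0.0000, prob=0.000162
DUDDD: Ā=78.5411, payoff=0.0000, prob=0.000162
UUDDD: Ā=120.7569, payoff=0.0000, prob=0.001228
DDUDD: Ā=71.2483, payoff=0.0000, prob=0.000162
UDUDD: Ā=109.5442, payoff=0.0000, prob=0.001228
DUUDD: Ā=100.4282, payoff=0.0000, prob=0.001228
UUUDD: Ā=154.4084, payoff=0.0000, prob=0.009331
DDDUD: Ā=65.4140, payoff=0.0000, prob=0.000162
UDDUD: Ā=100.5741, payoff=0.0000, prob=0.001228
DUDUD: Ā=91.4581, payoff=0.0000, prob=0.001228
UUDUD: Ā=140.6168, payoff=0.0000, prob=0.009331
DDUUD: Ā=84.1653, payoff=0.0000, prob=0.001228
UDUUD: Ā=129.4041, payoff=0.0000, prob=0.009331
DUUUD: Ā=120.2881, payoff=5.9531, prob=0.009331
UUUUD: Ā=184.9430, payoff=9.1529, prob=0.070919
DDDDU: Ā=60.7466, payoff=0.0000, prob=0.000162
UDDDU: Ā=93.3980, payoff=0.0000, prob=0.001228
DUDDU: Ā=84.2820, payoff=0.0000, prob=0.001228
UUDDU: Ā=129.5835, payoff=0.0000, prob=0.009331
DDUDU: Ā=76.9892, payoff=5.1189, prob=0.001228
UDUDU: Ā=118.3709, payoff=7.8704, prob=0.009331
DUUDU: Ā=109.2549, payoff=16.9864, prob=0.009331
UUUDU: Ā=167.9793, payoff=26.1165, prob=0.070919
DDDUU: Ā=71.1549, payoff=10.9532, prob=0.001228
UDDUU: Ā=109.4007, payoff=16.8405, prob=0.009331
DUDUU: Ā=100.2847, payoff=25.9565, prob=0.009331
UUDUU: Ā=154.1877, payoff=39.9081, prob=0.070919
DDUUU: Ā=92.9919, payoff=33.2493, prob=0.009331
UDUUU: Ā=142.9751, payoff=51.1208, prob=0.070919
DUUUU: Ā=133.8591, payoff=60.2368, prob=0.070919
UUUUU: Ā=205.8083, payoff=92.6141, prob=0.538984
Price = Σ prob·payoff / R^5 = 64.163222 / 2.287758 = 28.0463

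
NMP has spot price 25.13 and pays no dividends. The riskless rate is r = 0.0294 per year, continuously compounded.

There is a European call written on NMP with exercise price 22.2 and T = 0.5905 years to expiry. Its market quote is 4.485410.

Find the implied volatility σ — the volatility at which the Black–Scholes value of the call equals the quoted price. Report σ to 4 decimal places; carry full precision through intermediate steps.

At σ = 0.3471 the Black–Scholes value reproduces the quote:
σ√T = 0.3471·√0.5905 = 0.266726
d₁ = (ln(S/K) + (r+σ²/2)T) / (σ√T) = (ln(25.13/22.2) + (0.0294+0.3471²/2)·0.5905) / 0.266726 = (0.123970 + 0.052932) / 0.266726 = 0.663236
d₂ = d₁ − σ√T = 0.663236 − 0.266726 = 0.396511
e^{−rT} = 0.982789
N(d₁) = 0.746410,  N(d₂) = 0.654136
V = S·N(d₁) − K·e^{−rT}·N(d₂) = 18.757292 − 14.271882 = 4.485410 (the quoted price), and the Black–Scholes price is strictly increasing in σ, so σ is unique

sigma = 0.3471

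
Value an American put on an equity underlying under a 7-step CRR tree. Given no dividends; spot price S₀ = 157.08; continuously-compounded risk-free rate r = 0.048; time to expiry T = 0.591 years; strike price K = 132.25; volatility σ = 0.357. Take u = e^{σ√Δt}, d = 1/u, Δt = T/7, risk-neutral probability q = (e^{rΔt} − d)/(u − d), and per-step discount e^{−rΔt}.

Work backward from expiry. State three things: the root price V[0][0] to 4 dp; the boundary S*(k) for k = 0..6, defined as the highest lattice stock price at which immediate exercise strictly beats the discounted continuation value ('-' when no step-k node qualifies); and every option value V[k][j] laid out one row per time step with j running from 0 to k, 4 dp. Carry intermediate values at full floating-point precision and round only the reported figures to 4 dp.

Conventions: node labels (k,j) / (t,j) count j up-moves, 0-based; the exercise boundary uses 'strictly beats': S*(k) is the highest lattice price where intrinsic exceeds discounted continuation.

Δt=0.08443, u=1.10930, d=0.90147, q=0.49363, disc=e^(-rΔt)=0.99596
k=7 terminal: V=max(K-S,0) → 56.2578 38.7375 17.1779 0.0000 0.0000 0.0000 0.0000 0.0000
k=6: j=0 S=84.2984 intr=47.9516 cont=47.4167 V=47.9516[EX]; j=1 S=103.7337 intr=28.5163 cont=27.9814 V=28.5163[EX]; j=2 S=127.6499 intr=4.6001 cont=8.6632 V=8.6632[hold]; j=3 S=157.0800 intr=0.0000 cont=0.0000 V=0.0000[hold]; j=4 S=193.2953 intr=0.0000 cont=0.0000 V=0.0000[hold]; j=5 S=237.8603 intr=0.0000 cont=0.0000 V=0.0000[hold]; j=6 S=292.6998 intr=0.0000 cont=0.0000 V=0.0000[hold]  S*(6)=103.7337
k=5: j=0 S=93.5125 intr=38.7375 cont=38.2026 V=38.7375[EX]; j=1 S=115.0721 intr=17.1779 cont=18.6405 V=18.6405[hold]; j=2 S=141.6024 intr=0.0000 cont=4.3691 V=4.3691[hold]; j=3 S=174.2493 intr=0.0000 cont=0.0000 V=0.0000[hold]; j=4 S=214.4231 intr=0.0000 cont=0.0000 V=0.0000[hold]; j=5 S=263.8592 intr=0.0000 cont=0.0000 V=0.0000[hold]  S*(5)=93.5125
k=4: j=0 S=103.7337 intr=28.5163 cont=28.7005 V=28.7005[hold]; j=1 S=127.6499 intr=4.6001 cont=11.5488 V=11.5488[hold]; j=2 S=157.0800 intr=0.0000 cont=2.2034 V=2.2034[hold]; j=3 S=193.2953 intr=0.0000 cont=0.0000 V=0.0000[hold]; j=4 S=237.8603 intr=0.0000 cont=0.0000 V=0.0000[hold]  S*(4)=-
k=3: j=0 S=115.0721 intr=17.1779 cont=20.1521 V=20.1521[hold]; j=1 S=141.6024 intr=0.0000 cont=6.9076 V=6.9076[hold]; j=2 S=174.2493 intr=0.0000 cont=1.1112 V=1.1112[hold]; j=3 S=214.4231 intr=0.0000 cont=0.0000 V=0.0000[hold]  S*(3)=-
k=2: j=0 S=127.6499 intr=4.6001 cont=13.5592 V=13.5592[hold]; j=1 S=157.0800 intr=0.0000 cont=4.0300 V=4.0300[hold]; j=2 S=193.2953 intr=0.0000 cont=0.5604 V=0.5604[hold]  S*(2)=-
k=1: j=0 S=141.6024 intr=0.0000 cont=8.8195 V=8.8195[hold]; j=1 S=174.2493 intr=0.0000 cont=2.3079 V=2.3079[hold]  S*(1)=-
k=0: j=0 S=157.0800 intr=0.0000 cont=5.5825 V=5.5825[hold]  S*(0)=-

price = 5.5825
boundary = - - - - - 93.5125 103.7337
tree:
5.5825
8.8195 2.3079
13.5592 4.0300 0.5604
20.1521 6.9076 1.1112 0.0000
28.7005 11.5488 2.2034 0.0000 0.0000
38.7375 18.6405 4.3691 0.0000 0.0000 0.0000
47.9516 28.5163 8.6632 0.0000 0.0000 0.0000 0.0000
56.2578 38.7375 17.1779 0.0000 0.0000 0.0000 0.0000 0.0000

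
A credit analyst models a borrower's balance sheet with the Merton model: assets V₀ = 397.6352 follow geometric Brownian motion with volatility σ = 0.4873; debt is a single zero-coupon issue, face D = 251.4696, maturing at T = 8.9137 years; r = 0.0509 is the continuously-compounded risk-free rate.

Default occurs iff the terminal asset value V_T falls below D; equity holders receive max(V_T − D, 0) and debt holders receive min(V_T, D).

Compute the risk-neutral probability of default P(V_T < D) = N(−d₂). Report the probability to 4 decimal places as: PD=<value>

Equity is a call on the firm's assets struck at D = 251.4696:
d₁ = [ln(V₀/D) + (r + σ²/2)T] / (σ√T)
   = [ln(397.6352/251.4696) + (0.0509 + 0.5·0.4873²)·8.9137] / (0.4873·√8.9137)
   = [0.458213 + 1.512037] / 1.454874 = 1.354241
d₂ = d₁ − σ√T = 1.354241 − 1.454874 = -0.100634
risk-neutral PD = N(−d₂) = N(0.100634) = 0.540079

PD=0.5401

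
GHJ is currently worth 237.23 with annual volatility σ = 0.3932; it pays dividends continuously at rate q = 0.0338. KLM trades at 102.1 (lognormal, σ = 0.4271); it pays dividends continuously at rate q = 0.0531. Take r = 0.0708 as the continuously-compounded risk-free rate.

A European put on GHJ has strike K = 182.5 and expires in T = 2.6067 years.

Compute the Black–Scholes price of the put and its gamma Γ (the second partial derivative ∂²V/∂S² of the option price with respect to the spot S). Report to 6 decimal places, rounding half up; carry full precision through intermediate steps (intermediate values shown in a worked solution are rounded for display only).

price = 20.029340
Γ = 0.001643

σ√T = 0.3932·√2.6067 = 0.634832
d₁ = (ln(S/K) + (r−q+σ²/2)T) / (σ√T) = (ln(237.23/182.5) + (0.0708−0.0338+0.3932²/2)·2.6067) / 0.634832 = (0.262280 + 0.297954) / 0.634832 = 0.882491
d₂ = d₁ − σ√T = 0.882491 − 0.634832 = 0.247659
e^{−rT} = 0.831475
e^{−qT} = 0.915663
N(−d₁) = 0.188756,  N(−d₂) = 0.402199
Put price V = K·e^{−rT}·N(−d₂) − S·e^{−qT}·N(−d₁) = 61.031372 − 41.002032 = 20.029340
φ(d₁) = (1/√(2π))·e^{−d₁²/2} = 0.270270
Γ = e^{−qT}·φ(d₁) / (S·σ·√T) = 0.001643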